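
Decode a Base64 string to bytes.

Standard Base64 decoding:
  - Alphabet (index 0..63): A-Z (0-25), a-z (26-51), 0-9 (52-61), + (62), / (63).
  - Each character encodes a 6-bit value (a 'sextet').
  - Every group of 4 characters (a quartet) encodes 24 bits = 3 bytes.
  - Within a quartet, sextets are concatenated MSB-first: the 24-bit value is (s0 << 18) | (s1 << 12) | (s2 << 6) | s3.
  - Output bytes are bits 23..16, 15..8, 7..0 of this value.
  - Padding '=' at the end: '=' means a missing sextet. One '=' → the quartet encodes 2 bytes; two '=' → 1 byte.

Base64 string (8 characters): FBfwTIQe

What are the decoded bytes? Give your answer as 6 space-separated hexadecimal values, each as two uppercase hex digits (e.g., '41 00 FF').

After char 0 ('F'=5): chars_in_quartet=1 acc=0x5 bytes_emitted=0
After char 1 ('B'=1): chars_in_quartet=2 acc=0x141 bytes_emitted=0
After char 2 ('f'=31): chars_in_quartet=3 acc=0x505F bytes_emitted=0
After char 3 ('w'=48): chars_in_quartet=4 acc=0x1417F0 -> emit 14 17 F0, reset; bytes_emitted=3
After char 4 ('T'=19): chars_in_quartet=1 acc=0x13 bytes_emitted=3
After char 5 ('I'=8): chars_in_quartet=2 acc=0x4C8 bytes_emitted=3
After char 6 ('Q'=16): chars_in_quartet=3 acc=0x13210 bytes_emitted=3
After char 7 ('e'=30): chars_in_quartet=4 acc=0x4C841E -> emit 4C 84 1E, reset; bytes_emitted=6

Answer: 14 17 F0 4C 84 1E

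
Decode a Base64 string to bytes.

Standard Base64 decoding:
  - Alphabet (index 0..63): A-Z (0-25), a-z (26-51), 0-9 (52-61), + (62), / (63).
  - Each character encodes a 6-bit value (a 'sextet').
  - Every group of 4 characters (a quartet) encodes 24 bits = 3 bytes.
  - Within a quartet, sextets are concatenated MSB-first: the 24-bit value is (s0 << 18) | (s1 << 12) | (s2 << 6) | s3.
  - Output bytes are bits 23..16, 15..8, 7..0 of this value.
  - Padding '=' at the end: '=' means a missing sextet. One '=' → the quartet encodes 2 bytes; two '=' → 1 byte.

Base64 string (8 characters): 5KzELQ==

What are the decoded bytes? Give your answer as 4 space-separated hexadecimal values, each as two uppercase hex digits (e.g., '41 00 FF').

After char 0 ('5'=57): chars_in_quartet=1 acc=0x39 bytes_emitted=0
After char 1 ('K'=10): chars_in_quartet=2 acc=0xE4A bytes_emitted=0
After char 2 ('z'=51): chars_in_quartet=3 acc=0x392B3 bytes_emitted=0
After char 3 ('E'=4): chars_in_quartet=4 acc=0xE4ACC4 -> emit E4 AC C4, reset; bytes_emitted=3
After char 4 ('L'=11): chars_in_quartet=1 acc=0xB bytes_emitted=3
After char 5 ('Q'=16): chars_in_quartet=2 acc=0x2D0 bytes_emitted=3
Padding '==': partial quartet acc=0x2D0 -> emit 2D; bytes_emitted=4

Answer: E4 AC C4 2D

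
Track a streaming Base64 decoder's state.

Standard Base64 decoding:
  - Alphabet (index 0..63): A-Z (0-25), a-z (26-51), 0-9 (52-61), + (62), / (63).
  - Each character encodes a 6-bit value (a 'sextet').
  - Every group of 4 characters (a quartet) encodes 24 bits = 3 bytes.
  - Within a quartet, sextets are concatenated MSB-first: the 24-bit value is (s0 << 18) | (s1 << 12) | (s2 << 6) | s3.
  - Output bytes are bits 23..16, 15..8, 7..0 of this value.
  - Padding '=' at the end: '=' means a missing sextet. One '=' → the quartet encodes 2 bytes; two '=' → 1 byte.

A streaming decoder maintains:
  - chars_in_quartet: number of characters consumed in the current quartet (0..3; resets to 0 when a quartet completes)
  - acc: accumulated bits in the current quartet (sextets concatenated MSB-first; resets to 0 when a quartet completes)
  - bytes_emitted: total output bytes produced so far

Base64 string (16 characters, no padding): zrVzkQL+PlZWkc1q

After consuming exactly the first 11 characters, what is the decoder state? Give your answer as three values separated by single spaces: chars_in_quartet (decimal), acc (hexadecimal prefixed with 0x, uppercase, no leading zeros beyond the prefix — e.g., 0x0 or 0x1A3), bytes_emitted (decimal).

Answer: 3 0xF959 6

Derivation:
After char 0 ('z'=51): chars_in_quartet=1 acc=0x33 bytes_emitted=0
After char 1 ('r'=43): chars_in_quartet=2 acc=0xCEB bytes_emitted=0
After char 2 ('V'=21): chars_in_quartet=3 acc=0x33AD5 bytes_emitted=0
After char 3 ('z'=51): chars_in_quartet=4 acc=0xCEB573 -> emit CE B5 73, reset; bytes_emitted=3
After char 4 ('k'=36): chars_in_quartet=1 acc=0x24 bytes_emitted=3
After char 5 ('Q'=16): chars_in_quartet=2 acc=0x910 bytes_emitted=3
After char 6 ('L'=11): chars_in_quartet=3 acc=0x2440B bytes_emitted=3
After char 7 ('+'=62): chars_in_quartet=4 acc=0x9102FE -> emit 91 02 FE, reset; bytes_emitted=6
After char 8 ('P'=15): chars_in_quartet=1 acc=0xF bytes_emitted=6
After char 9 ('l'=37): chars_in_quartet=2 acc=0x3E5 bytes_emitted=6
After char 10 ('Z'=25): chars_in_quartet=3 acc=0xF959 bytes_emitted=6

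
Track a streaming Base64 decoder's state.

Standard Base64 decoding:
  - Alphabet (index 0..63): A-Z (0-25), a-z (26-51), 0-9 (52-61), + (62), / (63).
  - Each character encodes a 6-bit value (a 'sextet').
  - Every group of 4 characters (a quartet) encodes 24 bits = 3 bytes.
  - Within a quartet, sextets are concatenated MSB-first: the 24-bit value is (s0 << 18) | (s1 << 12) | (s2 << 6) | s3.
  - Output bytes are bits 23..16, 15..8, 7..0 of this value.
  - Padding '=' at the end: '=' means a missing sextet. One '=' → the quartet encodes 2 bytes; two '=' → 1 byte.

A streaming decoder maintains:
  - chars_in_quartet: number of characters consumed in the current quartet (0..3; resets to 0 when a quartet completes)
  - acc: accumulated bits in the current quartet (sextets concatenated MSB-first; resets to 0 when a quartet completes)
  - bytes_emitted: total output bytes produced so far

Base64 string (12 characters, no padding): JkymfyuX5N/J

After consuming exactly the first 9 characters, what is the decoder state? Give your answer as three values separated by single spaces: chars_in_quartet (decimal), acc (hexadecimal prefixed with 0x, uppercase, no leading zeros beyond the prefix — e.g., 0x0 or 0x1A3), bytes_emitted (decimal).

After char 0 ('J'=9): chars_in_quartet=1 acc=0x9 bytes_emitted=0
After char 1 ('k'=36): chars_in_quartet=2 acc=0x264 bytes_emitted=0
After char 2 ('y'=50): chars_in_quartet=3 acc=0x9932 bytes_emitted=0
After char 3 ('m'=38): chars_in_quartet=4 acc=0x264CA6 -> emit 26 4C A6, reset; bytes_emitted=3
After char 4 ('f'=31): chars_in_quartet=1 acc=0x1F bytes_emitted=3
After char 5 ('y'=50): chars_in_quartet=2 acc=0x7F2 bytes_emitted=3
After char 6 ('u'=46): chars_in_quartet=3 acc=0x1FCAE bytes_emitted=3
After char 7 ('X'=23): chars_in_quartet=4 acc=0x7F2B97 -> emit 7F 2B 97, reset; bytes_emitted=6
After char 8 ('5'=57): chars_in_quartet=1 acc=0x39 bytes_emitted=6

Answer: 1 0x39 6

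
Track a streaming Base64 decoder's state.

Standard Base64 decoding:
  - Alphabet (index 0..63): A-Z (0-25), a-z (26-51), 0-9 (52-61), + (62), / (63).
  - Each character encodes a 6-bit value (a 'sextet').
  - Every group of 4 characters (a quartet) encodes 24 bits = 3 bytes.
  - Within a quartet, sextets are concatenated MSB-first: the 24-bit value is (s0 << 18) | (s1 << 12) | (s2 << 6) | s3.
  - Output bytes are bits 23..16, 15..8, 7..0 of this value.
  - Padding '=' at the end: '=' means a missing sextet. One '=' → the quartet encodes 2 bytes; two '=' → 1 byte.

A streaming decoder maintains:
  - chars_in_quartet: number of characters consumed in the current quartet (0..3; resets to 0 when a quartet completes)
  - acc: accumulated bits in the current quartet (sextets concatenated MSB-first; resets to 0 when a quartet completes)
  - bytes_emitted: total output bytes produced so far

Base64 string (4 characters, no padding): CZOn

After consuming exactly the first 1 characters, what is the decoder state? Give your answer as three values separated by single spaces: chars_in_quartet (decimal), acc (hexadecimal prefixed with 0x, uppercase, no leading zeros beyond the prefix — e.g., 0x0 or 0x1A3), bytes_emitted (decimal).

After char 0 ('C'=2): chars_in_quartet=1 acc=0x2 bytes_emitted=0

Answer: 1 0x2 0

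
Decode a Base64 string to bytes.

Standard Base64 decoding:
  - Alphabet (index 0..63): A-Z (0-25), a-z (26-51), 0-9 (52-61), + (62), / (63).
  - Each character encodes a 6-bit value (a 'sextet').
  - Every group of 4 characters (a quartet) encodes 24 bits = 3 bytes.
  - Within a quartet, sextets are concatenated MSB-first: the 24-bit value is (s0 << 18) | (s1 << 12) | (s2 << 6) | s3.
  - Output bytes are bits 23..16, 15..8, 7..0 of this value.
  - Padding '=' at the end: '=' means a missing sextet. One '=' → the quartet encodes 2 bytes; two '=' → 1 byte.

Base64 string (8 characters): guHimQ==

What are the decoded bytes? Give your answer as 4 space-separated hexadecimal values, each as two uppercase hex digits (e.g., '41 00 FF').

Answer: 82 E1 E2 99

Derivation:
After char 0 ('g'=32): chars_in_quartet=1 acc=0x20 bytes_emitted=0
After char 1 ('u'=46): chars_in_quartet=2 acc=0x82E bytes_emitted=0
After char 2 ('H'=7): chars_in_quartet=3 acc=0x20B87 bytes_emitted=0
After char 3 ('i'=34): chars_in_quartet=4 acc=0x82E1E2 -> emit 82 E1 E2, reset; bytes_emitted=3
After char 4 ('m'=38): chars_in_quartet=1 acc=0x26 bytes_emitted=3
After char 5 ('Q'=16): chars_in_quartet=2 acc=0x990 bytes_emitted=3
Padding '==': partial quartet acc=0x990 -> emit 99; bytes_emitted=4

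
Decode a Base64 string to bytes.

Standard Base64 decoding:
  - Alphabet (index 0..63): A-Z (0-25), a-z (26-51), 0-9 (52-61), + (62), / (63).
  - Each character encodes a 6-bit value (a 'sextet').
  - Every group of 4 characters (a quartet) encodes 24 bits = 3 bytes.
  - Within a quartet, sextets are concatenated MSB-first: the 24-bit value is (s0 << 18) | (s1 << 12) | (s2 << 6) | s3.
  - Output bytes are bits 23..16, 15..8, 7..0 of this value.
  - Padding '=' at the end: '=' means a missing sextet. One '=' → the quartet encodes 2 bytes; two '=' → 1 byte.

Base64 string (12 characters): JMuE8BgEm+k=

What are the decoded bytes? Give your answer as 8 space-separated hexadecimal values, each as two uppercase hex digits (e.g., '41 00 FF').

After char 0 ('J'=9): chars_in_quartet=1 acc=0x9 bytes_emitted=0
After char 1 ('M'=12): chars_in_quartet=2 acc=0x24C bytes_emitted=0
After char 2 ('u'=46): chars_in_quartet=3 acc=0x932E bytes_emitted=0
After char 3 ('E'=4): chars_in_quartet=4 acc=0x24CB84 -> emit 24 CB 84, reset; bytes_emitted=3
After char 4 ('8'=60): chars_in_quartet=1 acc=0x3C bytes_emitted=3
After char 5 ('B'=1): chars_in_quartet=2 acc=0xF01 bytes_emitted=3
After char 6 ('g'=32): chars_in_quartet=3 acc=0x3C060 bytes_emitted=3
After char 7 ('E'=4): chars_in_quartet=4 acc=0xF01804 -> emit F0 18 04, reset; bytes_emitted=6
After char 8 ('m'=38): chars_in_quartet=1 acc=0x26 bytes_emitted=6
After char 9 ('+'=62): chars_in_quartet=2 acc=0x9BE bytes_emitted=6
After char 10 ('k'=36): chars_in_quartet=3 acc=0x26FA4 bytes_emitted=6
Padding '=': partial quartet acc=0x26FA4 -> emit 9B E9; bytes_emitted=8

Answer: 24 CB 84 F0 18 04 9B E9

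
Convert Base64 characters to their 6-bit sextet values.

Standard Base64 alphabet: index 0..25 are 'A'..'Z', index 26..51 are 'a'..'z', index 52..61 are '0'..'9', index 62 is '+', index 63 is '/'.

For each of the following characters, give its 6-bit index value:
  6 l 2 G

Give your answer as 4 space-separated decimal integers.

'6': 0..9 range, 52 + ord('6') − ord('0') = 58
'l': a..z range, 26 + ord('l') − ord('a') = 37
'2': 0..9 range, 52 + ord('2') − ord('0') = 54
'G': A..Z range, ord('G') − ord('A') = 6

Answer: 58 37 54 6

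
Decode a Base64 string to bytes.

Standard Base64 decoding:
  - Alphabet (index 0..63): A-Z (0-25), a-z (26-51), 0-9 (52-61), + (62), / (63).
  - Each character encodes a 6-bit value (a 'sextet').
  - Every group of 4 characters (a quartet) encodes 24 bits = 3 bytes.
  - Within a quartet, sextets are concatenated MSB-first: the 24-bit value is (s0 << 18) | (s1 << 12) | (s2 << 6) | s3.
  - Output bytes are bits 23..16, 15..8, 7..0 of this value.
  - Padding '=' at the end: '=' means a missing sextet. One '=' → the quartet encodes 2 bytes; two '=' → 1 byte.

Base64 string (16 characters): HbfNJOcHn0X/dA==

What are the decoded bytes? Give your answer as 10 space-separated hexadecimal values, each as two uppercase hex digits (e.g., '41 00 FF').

After char 0 ('H'=7): chars_in_quartet=1 acc=0x7 bytes_emitted=0
After char 1 ('b'=27): chars_in_quartet=2 acc=0x1DB bytes_emitted=0
After char 2 ('f'=31): chars_in_quartet=3 acc=0x76DF bytes_emitted=0
After char 3 ('N'=13): chars_in_quartet=4 acc=0x1DB7CD -> emit 1D B7 CD, reset; bytes_emitted=3
After char 4 ('J'=9): chars_in_quartet=1 acc=0x9 bytes_emitted=3
After char 5 ('O'=14): chars_in_quartet=2 acc=0x24E bytes_emitted=3
After char 6 ('c'=28): chars_in_quartet=3 acc=0x939C bytes_emitted=3
After char 7 ('H'=7): chars_in_quartet=4 acc=0x24E707 -> emit 24 E7 07, reset; bytes_emitted=6
After char 8 ('n'=39): chars_in_quartet=1 acc=0x27 bytes_emitted=6
After char 9 ('0'=52): chars_in_quartet=2 acc=0x9F4 bytes_emitted=6
After char 10 ('X'=23): chars_in_quartet=3 acc=0x27D17 bytes_emitted=6
After char 11 ('/'=63): chars_in_quartet=4 acc=0x9F45FF -> emit 9F 45 FF, reset; bytes_emitted=9
After char 12 ('d'=29): chars_in_quartet=1 acc=0x1D bytes_emitted=9
After char 13 ('A'=0): chars_in_quartet=2 acc=0x740 bytes_emitted=9
Padding '==': partial quartet acc=0x740 -> emit 74; bytes_emitted=10

Answer: 1D B7 CD 24 E7 07 9F 45 FF 74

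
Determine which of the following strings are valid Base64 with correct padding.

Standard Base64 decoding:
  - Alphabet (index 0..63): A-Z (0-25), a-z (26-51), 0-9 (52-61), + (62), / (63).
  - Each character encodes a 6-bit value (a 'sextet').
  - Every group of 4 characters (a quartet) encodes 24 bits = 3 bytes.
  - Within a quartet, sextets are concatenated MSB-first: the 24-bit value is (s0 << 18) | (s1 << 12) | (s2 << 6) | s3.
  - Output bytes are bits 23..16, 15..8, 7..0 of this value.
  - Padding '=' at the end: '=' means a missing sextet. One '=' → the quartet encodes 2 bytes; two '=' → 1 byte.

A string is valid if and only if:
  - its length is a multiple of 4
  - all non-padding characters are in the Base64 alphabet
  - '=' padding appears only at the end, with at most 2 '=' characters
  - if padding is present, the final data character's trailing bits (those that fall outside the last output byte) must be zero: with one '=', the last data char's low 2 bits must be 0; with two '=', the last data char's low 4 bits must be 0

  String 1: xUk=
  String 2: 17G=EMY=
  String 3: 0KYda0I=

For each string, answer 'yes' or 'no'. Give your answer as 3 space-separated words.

Answer: yes no yes

Derivation:
String 1: 'xUk=' → valid
String 2: '17G=EMY=' → invalid (bad char(s): ['=']; '=' in middle)
String 3: '0KYda0I=' → valid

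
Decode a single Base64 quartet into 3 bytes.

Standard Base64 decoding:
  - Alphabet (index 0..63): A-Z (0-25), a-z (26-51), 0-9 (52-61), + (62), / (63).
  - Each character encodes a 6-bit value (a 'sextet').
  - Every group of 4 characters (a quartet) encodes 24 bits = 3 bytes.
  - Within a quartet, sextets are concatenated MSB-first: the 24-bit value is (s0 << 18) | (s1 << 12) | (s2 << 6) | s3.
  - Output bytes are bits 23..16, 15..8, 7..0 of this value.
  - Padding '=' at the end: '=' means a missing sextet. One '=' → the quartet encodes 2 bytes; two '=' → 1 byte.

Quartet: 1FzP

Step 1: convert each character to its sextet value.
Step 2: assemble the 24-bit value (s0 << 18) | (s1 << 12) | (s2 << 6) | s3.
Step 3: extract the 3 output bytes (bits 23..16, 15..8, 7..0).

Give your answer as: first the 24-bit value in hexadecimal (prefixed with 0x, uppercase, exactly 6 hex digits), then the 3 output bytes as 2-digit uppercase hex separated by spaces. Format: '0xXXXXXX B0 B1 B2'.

Sextets: 1=53, F=5, z=51, P=15
24-bit: (53<<18) | (5<<12) | (51<<6) | 15
      = 0xD40000 | 0x005000 | 0x000CC0 | 0x00000F
      = 0xD45CCF
Bytes: (v>>16)&0xFF=D4, (v>>8)&0xFF=5C, v&0xFF=CF

Answer: 0xD45CCF D4 5C CF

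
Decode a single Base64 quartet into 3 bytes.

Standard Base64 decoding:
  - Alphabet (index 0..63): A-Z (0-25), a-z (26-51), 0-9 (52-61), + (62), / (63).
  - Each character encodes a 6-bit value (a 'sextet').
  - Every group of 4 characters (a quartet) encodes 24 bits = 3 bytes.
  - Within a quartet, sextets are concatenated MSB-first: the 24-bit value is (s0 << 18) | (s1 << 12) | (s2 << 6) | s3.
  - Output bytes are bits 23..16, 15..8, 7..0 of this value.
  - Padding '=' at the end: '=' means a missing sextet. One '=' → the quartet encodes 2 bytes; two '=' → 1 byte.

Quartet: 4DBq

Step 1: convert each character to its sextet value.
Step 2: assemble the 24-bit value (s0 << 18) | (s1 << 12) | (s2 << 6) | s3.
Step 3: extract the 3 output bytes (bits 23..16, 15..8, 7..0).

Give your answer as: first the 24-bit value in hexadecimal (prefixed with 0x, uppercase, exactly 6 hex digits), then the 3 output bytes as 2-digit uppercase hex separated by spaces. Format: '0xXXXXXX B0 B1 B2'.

Answer: 0xE0306A E0 30 6A

Derivation:
Sextets: 4=56, D=3, B=1, q=42
24-bit: (56<<18) | (3<<12) | (1<<6) | 42
      = 0xE00000 | 0x003000 | 0x000040 | 0x00002A
      = 0xE0306A
Bytes: (v>>16)&0xFF=E0, (v>>8)&0xFF=30, v&0xFF=6A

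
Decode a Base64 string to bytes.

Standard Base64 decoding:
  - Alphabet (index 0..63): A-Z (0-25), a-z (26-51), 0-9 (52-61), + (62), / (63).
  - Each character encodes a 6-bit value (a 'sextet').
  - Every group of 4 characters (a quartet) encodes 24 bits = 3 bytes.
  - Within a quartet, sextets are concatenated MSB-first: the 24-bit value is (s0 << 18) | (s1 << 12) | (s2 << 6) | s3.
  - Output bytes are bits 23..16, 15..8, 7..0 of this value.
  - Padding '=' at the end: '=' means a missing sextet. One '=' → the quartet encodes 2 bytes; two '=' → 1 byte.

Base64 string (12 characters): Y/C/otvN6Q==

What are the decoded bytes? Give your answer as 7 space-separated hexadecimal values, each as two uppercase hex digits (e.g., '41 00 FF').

After char 0 ('Y'=24): chars_in_quartet=1 acc=0x18 bytes_emitted=0
After char 1 ('/'=63): chars_in_quartet=2 acc=0x63F bytes_emitted=0
After char 2 ('C'=2): chars_in_quartet=3 acc=0x18FC2 bytes_emitted=0
After char 3 ('/'=63): chars_in_quartet=4 acc=0x63F0BF -> emit 63 F0 BF, reset; bytes_emitted=3
After char 4 ('o'=40): chars_in_quartet=1 acc=0x28 bytes_emitted=3
After char 5 ('t'=45): chars_in_quartet=2 acc=0xA2D bytes_emitted=3
After char 6 ('v'=47): chars_in_quartet=3 acc=0x28B6F bytes_emitted=3
After char 7 ('N'=13): chars_in_quartet=4 acc=0xA2DBCD -> emit A2 DB CD, reset; bytes_emitted=6
After char 8 ('6'=58): chars_in_quartet=1 acc=0x3A bytes_emitted=6
After char 9 ('Q'=16): chars_in_quartet=2 acc=0xE90 bytes_emitted=6
Padding '==': partial quartet acc=0xE90 -> emit E9; bytes_emitted=7

Answer: 63 F0 BF A2 DB CD E9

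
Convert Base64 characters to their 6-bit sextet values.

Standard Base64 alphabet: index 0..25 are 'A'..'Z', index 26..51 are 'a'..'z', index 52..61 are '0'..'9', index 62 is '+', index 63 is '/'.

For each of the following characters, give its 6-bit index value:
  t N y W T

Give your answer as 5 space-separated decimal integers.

Answer: 45 13 50 22 19

Derivation:
't': a..z range, 26 + ord('t') − ord('a') = 45
'N': A..Z range, ord('N') − ord('A') = 13
'y': a..z range, 26 + ord('y') − ord('a') = 50
'W': A..Z range, ord('W') − ord('A') = 22
'T': A..Z range, ord('T') − ord('A') = 19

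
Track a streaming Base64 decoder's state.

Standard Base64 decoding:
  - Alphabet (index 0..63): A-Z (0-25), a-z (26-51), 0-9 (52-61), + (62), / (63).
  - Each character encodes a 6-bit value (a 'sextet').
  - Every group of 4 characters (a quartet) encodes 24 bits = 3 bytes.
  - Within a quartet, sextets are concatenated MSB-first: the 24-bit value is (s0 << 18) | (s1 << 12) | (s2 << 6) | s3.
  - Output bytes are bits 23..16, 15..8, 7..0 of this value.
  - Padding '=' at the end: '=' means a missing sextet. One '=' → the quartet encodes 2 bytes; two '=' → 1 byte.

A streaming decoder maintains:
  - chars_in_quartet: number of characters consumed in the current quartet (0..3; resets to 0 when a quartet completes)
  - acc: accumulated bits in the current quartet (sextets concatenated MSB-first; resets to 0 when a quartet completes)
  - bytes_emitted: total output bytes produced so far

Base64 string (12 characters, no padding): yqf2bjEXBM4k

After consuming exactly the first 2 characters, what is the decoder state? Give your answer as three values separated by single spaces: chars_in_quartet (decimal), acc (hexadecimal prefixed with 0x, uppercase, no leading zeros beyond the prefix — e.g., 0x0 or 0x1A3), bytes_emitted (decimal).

After char 0 ('y'=50): chars_in_quartet=1 acc=0x32 bytes_emitted=0
After char 1 ('q'=42): chars_in_quartet=2 acc=0xCAA bytes_emitted=0

Answer: 2 0xCAA 0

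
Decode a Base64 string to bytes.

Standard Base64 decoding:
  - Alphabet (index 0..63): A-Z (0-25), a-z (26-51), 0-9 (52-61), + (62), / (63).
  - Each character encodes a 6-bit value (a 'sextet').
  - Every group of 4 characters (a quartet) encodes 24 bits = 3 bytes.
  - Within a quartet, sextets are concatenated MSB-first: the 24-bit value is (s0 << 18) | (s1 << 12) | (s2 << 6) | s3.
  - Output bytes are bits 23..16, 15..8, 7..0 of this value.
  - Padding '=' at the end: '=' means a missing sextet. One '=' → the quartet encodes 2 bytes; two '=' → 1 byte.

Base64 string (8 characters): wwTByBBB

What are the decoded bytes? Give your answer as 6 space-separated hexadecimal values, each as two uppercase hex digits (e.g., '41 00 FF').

After char 0 ('w'=48): chars_in_quartet=1 acc=0x30 bytes_emitted=0
After char 1 ('w'=48): chars_in_quartet=2 acc=0xC30 bytes_emitted=0
After char 2 ('T'=19): chars_in_quartet=3 acc=0x30C13 bytes_emitted=0
After char 3 ('B'=1): chars_in_quartet=4 acc=0xC304C1 -> emit C3 04 C1, reset; bytes_emitted=3
After char 4 ('y'=50): chars_in_quartet=1 acc=0x32 bytes_emitted=3
After char 5 ('B'=1): chars_in_quartet=2 acc=0xC81 bytes_emitted=3
After char 6 ('B'=1): chars_in_quartet=3 acc=0x32041 bytes_emitted=3
After char 7 ('B'=1): chars_in_quartet=4 acc=0xC81041 -> emit C8 10 41, reset; bytes_emitted=6

Answer: C3 04 C1 C8 10 41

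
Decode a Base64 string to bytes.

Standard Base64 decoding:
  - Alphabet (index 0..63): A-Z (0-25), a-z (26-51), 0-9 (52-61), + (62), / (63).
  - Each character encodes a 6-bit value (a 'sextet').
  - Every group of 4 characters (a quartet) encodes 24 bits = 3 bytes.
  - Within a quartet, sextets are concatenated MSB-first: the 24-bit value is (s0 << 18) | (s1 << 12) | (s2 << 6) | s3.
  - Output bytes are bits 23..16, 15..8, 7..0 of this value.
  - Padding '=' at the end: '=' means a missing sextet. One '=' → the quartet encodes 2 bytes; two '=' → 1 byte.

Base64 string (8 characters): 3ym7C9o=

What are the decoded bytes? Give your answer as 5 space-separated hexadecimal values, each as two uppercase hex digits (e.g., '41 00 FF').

After char 0 ('3'=55): chars_in_quartet=1 acc=0x37 bytes_emitted=0
After char 1 ('y'=50): chars_in_quartet=2 acc=0xDF2 bytes_emitted=0
After char 2 ('m'=38): chars_in_quartet=3 acc=0x37CA6 bytes_emitted=0
After char 3 ('7'=59): chars_in_quartet=4 acc=0xDF29BB -> emit DF 29 BB, reset; bytes_emitted=3
After char 4 ('C'=2): chars_in_quartet=1 acc=0x2 bytes_emitted=3
After char 5 ('9'=61): chars_in_quartet=2 acc=0xBD bytes_emitted=3
After char 6 ('o'=40): chars_in_quartet=3 acc=0x2F68 bytes_emitted=3
Padding '=': partial quartet acc=0x2F68 -> emit 0B DA; bytes_emitted=5

Answer: DF 29 BB 0B DA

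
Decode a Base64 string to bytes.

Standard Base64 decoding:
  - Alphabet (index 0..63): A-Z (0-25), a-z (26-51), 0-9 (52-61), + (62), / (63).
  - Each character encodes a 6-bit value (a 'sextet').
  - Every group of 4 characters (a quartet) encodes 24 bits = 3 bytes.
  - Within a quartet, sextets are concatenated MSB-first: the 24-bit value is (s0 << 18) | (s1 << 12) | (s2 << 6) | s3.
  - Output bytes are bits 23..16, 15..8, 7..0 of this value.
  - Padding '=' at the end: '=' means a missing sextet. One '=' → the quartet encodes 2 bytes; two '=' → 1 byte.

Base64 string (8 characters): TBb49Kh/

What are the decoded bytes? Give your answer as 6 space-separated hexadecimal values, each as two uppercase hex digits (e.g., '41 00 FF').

After char 0 ('T'=19): chars_in_quartet=1 acc=0x13 bytes_emitted=0
After char 1 ('B'=1): chars_in_quartet=2 acc=0x4C1 bytes_emitted=0
After char 2 ('b'=27): chars_in_quartet=3 acc=0x1305B bytes_emitted=0
After char 3 ('4'=56): chars_in_quartet=4 acc=0x4C16F8 -> emit 4C 16 F8, reset; bytes_emitted=3
After char 4 ('9'=61): chars_in_quartet=1 acc=0x3D bytes_emitted=3
After char 5 ('K'=10): chars_in_quartet=2 acc=0xF4A bytes_emitted=3
After char 6 ('h'=33): chars_in_quartet=3 acc=0x3D2A1 bytes_emitted=3
After char 7 ('/'=63): chars_in_quartet=4 acc=0xF4A87F -> emit F4 A8 7F, reset; bytes_emitted=6

Answer: 4C 16 F8 F4 A8 7F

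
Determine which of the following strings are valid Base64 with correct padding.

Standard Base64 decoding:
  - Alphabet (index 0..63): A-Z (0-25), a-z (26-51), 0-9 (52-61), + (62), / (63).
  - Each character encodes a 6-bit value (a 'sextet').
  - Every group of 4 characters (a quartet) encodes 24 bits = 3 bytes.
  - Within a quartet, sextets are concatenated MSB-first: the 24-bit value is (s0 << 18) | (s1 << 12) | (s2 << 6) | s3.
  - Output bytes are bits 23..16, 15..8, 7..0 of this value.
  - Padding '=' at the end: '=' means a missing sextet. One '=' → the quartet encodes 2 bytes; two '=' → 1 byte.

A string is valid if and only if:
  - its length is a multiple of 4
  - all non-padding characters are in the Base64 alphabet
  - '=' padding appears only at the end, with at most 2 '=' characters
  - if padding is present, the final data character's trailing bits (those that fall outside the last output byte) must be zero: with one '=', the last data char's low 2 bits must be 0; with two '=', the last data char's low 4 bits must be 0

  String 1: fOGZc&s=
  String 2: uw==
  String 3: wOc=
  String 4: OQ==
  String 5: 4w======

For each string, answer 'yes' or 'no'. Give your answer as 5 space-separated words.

Answer: no yes yes yes no

Derivation:
String 1: 'fOGZc&s=' → invalid (bad char(s): ['&'])
String 2: 'uw==' → valid
String 3: 'wOc=' → valid
String 4: 'OQ==' → valid
String 5: '4w======' → invalid (6 pad chars (max 2))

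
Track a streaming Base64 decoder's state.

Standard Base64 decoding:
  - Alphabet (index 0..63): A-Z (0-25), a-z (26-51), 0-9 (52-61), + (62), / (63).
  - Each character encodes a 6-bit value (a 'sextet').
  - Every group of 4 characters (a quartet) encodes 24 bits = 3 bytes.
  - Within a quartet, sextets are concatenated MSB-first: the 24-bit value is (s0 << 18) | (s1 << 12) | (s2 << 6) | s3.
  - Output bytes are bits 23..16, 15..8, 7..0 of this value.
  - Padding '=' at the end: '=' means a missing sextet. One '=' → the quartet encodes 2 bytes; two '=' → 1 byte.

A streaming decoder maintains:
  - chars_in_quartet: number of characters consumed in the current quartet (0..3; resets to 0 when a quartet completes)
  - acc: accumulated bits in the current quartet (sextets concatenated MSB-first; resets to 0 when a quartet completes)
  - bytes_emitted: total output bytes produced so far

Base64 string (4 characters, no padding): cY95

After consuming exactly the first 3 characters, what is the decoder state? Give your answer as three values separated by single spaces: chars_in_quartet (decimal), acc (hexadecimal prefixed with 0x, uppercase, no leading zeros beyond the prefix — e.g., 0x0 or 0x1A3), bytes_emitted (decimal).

Answer: 3 0x1C63D 0

Derivation:
After char 0 ('c'=28): chars_in_quartet=1 acc=0x1C bytes_emitted=0
After char 1 ('Y'=24): chars_in_quartet=2 acc=0x718 bytes_emitted=0
After char 2 ('9'=61): chars_in_quartet=3 acc=0x1C63D bytes_emitted=0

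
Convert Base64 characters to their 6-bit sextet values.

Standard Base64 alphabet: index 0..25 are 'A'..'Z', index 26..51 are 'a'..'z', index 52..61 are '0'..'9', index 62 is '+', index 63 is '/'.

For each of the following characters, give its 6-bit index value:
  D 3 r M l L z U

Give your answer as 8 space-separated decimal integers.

Answer: 3 55 43 12 37 11 51 20

Derivation:
'D': A..Z range, ord('D') − ord('A') = 3
'3': 0..9 range, 52 + ord('3') − ord('0') = 55
'r': a..z range, 26 + ord('r') − ord('a') = 43
'M': A..Z range, ord('M') − ord('A') = 12
'l': a..z range, 26 + ord('l') − ord('a') = 37
'L': A..Z range, ord('L') − ord('A') = 11
'z': a..z range, 26 + ord('z') − ord('a') = 51
'U': A..Z range, ord('U') − ord('A') = 20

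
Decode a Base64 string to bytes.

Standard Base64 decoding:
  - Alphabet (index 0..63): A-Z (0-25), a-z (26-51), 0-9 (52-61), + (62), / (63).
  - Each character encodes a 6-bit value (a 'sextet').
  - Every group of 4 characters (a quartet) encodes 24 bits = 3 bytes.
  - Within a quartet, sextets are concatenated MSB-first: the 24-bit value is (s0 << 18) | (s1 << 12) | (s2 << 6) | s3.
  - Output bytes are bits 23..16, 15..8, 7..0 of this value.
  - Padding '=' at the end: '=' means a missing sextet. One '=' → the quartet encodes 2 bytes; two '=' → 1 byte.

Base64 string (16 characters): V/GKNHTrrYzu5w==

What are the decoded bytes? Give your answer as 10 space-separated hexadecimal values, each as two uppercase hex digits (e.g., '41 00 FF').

Answer: 57 F1 8A 34 74 EB AD 8C EE E7

Derivation:
After char 0 ('V'=21): chars_in_quartet=1 acc=0x15 bytes_emitted=0
After char 1 ('/'=63): chars_in_quartet=2 acc=0x57F bytes_emitted=0
After char 2 ('G'=6): chars_in_quartet=3 acc=0x15FC6 bytes_emitted=0
After char 3 ('K'=10): chars_in_quartet=4 acc=0x57F18A -> emit 57 F1 8A, reset; bytes_emitted=3
After char 4 ('N'=13): chars_in_quartet=1 acc=0xD bytes_emitted=3
After char 5 ('H'=7): chars_in_quartet=2 acc=0x347 bytes_emitted=3
After char 6 ('T'=19): chars_in_quartet=3 acc=0xD1D3 bytes_emitted=3
After char 7 ('r'=43): chars_in_quartet=4 acc=0x3474EB -> emit 34 74 EB, reset; bytes_emitted=6
After char 8 ('r'=43): chars_in_quartet=1 acc=0x2B bytes_emitted=6
After char 9 ('Y'=24): chars_in_quartet=2 acc=0xAD8 bytes_emitted=6
After char 10 ('z'=51): chars_in_quartet=3 acc=0x2B633 bytes_emitted=6
After char 11 ('u'=46): chars_in_quartet=4 acc=0xAD8CEE -> emit AD 8C EE, reset; bytes_emitted=9
After char 12 ('5'=57): chars_in_quartet=1 acc=0x39 bytes_emitted=9
After char 13 ('w'=48): chars_in_quartet=2 acc=0xE70 bytes_emitted=9
Padding '==': partial quartet acc=0xE70 -> emit E7; bytes_emitted=10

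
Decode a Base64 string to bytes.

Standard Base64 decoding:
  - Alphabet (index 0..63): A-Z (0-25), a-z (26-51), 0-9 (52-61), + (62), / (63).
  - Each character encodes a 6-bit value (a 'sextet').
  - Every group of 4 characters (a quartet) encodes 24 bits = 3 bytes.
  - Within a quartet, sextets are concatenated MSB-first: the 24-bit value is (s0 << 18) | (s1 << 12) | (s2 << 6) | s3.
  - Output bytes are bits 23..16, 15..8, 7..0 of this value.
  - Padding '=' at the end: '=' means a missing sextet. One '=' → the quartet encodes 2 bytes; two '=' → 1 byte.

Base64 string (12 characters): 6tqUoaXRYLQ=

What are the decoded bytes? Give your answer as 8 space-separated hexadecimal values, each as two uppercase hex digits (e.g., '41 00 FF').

After char 0 ('6'=58): chars_in_quartet=1 acc=0x3A bytes_emitted=0
After char 1 ('t'=45): chars_in_quartet=2 acc=0xEAD bytes_emitted=0
After char 2 ('q'=42): chars_in_quartet=3 acc=0x3AB6A bytes_emitted=0
After char 3 ('U'=20): chars_in_quartet=4 acc=0xEADA94 -> emit EA DA 94, reset; bytes_emitted=3
After char 4 ('o'=40): chars_in_quartet=1 acc=0x28 bytes_emitted=3
After char 5 ('a'=26): chars_in_quartet=2 acc=0xA1A bytes_emitted=3
After char 6 ('X'=23): chars_in_quartet=3 acc=0x28697 bytes_emitted=3
After char 7 ('R'=17): chars_in_quartet=4 acc=0xA1A5D1 -> emit A1 A5 D1, reset; bytes_emitted=6
After char 8 ('Y'=24): chars_in_quartet=1 acc=0x18 bytes_emitted=6
After char 9 ('L'=11): chars_in_quartet=2 acc=0x60B bytes_emitted=6
After char 10 ('Q'=16): chars_in_quartet=3 acc=0x182D0 bytes_emitted=6
Padding '=': partial quartet acc=0x182D0 -> emit 60 B4; bytes_emitted=8

Answer: EA DA 94 A1 A5 D1 60 B4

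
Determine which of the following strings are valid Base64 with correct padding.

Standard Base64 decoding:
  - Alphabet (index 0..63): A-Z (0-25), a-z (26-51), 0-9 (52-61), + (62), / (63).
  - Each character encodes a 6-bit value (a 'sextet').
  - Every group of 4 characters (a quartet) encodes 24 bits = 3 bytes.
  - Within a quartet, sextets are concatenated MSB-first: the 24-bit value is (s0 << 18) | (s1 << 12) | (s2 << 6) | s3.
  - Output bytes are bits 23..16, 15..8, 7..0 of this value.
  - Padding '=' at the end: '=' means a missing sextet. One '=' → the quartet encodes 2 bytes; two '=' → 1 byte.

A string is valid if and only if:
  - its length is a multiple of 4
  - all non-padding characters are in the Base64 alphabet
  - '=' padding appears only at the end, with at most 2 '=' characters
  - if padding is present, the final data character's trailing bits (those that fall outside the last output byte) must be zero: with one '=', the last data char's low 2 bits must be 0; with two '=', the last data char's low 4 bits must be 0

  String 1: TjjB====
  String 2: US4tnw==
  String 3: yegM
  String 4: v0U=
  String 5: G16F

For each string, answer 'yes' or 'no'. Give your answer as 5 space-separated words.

Answer: no yes yes yes yes

Derivation:
String 1: 'TjjB====' → invalid (4 pad chars (max 2))
String 2: 'US4tnw==' → valid
String 3: 'yegM' → valid
String 4: 'v0U=' → valid
String 5: 'G16F' → valid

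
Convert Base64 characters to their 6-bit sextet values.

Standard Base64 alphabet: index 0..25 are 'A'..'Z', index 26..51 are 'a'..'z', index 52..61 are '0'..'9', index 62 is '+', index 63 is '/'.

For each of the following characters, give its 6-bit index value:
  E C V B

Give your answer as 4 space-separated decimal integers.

'E': A..Z range, ord('E') − ord('A') = 4
'C': A..Z range, ord('C') − ord('A') = 2
'V': A..Z range, ord('V') − ord('A') = 21
'B': A..Z range, ord('B') − ord('A') = 1

Answer: 4 2 21 1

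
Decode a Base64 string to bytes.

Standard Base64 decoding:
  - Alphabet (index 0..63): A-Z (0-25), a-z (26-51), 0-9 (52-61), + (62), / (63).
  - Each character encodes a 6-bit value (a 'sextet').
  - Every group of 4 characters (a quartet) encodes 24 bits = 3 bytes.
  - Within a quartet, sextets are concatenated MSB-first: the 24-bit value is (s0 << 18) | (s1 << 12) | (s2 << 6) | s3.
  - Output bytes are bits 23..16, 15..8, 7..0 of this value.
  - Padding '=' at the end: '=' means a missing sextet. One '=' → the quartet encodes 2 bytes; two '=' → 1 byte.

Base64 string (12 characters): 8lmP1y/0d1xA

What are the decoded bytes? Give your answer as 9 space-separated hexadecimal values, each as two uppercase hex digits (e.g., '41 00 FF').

After char 0 ('8'=60): chars_in_quartet=1 acc=0x3C bytes_emitted=0
After char 1 ('l'=37): chars_in_quartet=2 acc=0xF25 bytes_emitted=0
After char 2 ('m'=38): chars_in_quartet=3 acc=0x3C966 bytes_emitted=0
After char 3 ('P'=15): chars_in_quartet=4 acc=0xF2598F -> emit F2 59 8F, reset; bytes_emitted=3
After char 4 ('1'=53): chars_in_quartet=1 acc=0x35 bytes_emitted=3
After char 5 ('y'=50): chars_in_quartet=2 acc=0xD72 bytes_emitted=3
After char 6 ('/'=63): chars_in_quartet=3 acc=0x35CBF bytes_emitted=3
After char 7 ('0'=52): chars_in_quartet=4 acc=0xD72FF4 -> emit D7 2F F4, reset; bytes_emitted=6
After char 8 ('d'=29): chars_in_quartet=1 acc=0x1D bytes_emitted=6
After char 9 ('1'=53): chars_in_quartet=2 acc=0x775 bytes_emitted=6
After char 10 ('x'=49): chars_in_quartet=3 acc=0x1DD71 bytes_emitted=6
After char 11 ('A'=0): chars_in_quartet=4 acc=0x775C40 -> emit 77 5C 40, reset; bytes_emitted=9

Answer: F2 59 8F D7 2F F4 77 5C 40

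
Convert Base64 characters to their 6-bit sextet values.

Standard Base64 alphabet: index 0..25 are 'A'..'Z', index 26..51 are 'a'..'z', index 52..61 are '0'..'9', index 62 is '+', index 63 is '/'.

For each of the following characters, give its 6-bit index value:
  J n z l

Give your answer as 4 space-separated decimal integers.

'J': A..Z range, ord('J') − ord('A') = 9
'n': a..z range, 26 + ord('n') − ord('a') = 39
'z': a..z range, 26 + ord('z') − ord('a') = 51
'l': a..z range, 26 + ord('l') − ord('a') = 37

Answer: 9 39 51 37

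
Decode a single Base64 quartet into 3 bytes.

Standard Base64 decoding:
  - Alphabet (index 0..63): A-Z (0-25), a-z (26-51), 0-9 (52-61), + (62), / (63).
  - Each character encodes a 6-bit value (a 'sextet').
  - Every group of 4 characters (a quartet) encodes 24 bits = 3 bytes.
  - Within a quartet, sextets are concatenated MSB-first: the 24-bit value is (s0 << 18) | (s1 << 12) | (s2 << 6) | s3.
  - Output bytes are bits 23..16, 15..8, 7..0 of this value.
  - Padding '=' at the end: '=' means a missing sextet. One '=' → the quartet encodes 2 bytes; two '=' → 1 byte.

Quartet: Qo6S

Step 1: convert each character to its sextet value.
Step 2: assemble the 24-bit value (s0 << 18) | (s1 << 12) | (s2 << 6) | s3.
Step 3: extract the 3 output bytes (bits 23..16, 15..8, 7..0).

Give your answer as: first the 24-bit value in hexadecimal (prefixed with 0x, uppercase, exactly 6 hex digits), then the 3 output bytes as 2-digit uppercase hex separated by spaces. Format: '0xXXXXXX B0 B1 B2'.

Sextets: Q=16, o=40, 6=58, S=18
24-bit: (16<<18) | (40<<12) | (58<<6) | 18
      = 0x400000 | 0x028000 | 0x000E80 | 0x000012
      = 0x428E92
Bytes: (v>>16)&0xFF=42, (v>>8)&0xFF=8E, v&0xFF=92

Answer: 0x428E92 42 8E 92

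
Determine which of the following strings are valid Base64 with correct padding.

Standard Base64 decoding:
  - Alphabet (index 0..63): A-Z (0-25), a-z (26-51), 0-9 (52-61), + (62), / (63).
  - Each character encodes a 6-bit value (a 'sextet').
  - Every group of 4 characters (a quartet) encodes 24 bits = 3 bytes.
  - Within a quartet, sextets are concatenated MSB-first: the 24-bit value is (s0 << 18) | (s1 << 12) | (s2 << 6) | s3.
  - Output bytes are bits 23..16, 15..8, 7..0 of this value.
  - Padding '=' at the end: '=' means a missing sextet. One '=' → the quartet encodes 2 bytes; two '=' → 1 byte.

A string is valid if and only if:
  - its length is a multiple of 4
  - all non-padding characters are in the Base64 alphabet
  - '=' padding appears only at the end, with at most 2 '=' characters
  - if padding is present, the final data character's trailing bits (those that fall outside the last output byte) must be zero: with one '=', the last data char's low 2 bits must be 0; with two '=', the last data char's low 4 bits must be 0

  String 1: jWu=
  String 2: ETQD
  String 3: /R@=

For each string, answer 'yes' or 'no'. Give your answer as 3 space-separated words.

String 1: 'jWu=' → invalid (bad trailing bits)
String 2: 'ETQD' → valid
String 3: '/R@=' → invalid (bad char(s): ['@'])

Answer: no yes no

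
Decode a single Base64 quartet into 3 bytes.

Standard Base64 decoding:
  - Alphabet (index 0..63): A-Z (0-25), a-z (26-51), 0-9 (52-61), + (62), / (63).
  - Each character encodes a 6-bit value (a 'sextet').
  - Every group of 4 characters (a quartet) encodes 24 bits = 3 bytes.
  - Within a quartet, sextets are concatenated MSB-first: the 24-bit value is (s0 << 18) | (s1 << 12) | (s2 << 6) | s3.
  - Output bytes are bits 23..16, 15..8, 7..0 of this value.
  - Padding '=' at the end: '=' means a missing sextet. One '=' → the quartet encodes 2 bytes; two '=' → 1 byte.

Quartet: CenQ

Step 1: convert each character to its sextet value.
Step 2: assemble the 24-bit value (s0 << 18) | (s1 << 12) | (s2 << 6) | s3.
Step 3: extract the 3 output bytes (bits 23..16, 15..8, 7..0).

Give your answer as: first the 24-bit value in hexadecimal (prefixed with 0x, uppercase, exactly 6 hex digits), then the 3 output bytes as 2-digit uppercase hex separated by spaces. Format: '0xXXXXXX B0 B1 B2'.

Answer: 0x09E9D0 09 E9 D0

Derivation:
Sextets: C=2, e=30, n=39, Q=16
24-bit: (2<<18) | (30<<12) | (39<<6) | 16
      = 0x080000 | 0x01E000 | 0x0009C0 | 0x000010
      = 0x09E9D0
Bytes: (v>>16)&0xFF=09, (v>>8)&0xFF=E9, v&0xFF=D0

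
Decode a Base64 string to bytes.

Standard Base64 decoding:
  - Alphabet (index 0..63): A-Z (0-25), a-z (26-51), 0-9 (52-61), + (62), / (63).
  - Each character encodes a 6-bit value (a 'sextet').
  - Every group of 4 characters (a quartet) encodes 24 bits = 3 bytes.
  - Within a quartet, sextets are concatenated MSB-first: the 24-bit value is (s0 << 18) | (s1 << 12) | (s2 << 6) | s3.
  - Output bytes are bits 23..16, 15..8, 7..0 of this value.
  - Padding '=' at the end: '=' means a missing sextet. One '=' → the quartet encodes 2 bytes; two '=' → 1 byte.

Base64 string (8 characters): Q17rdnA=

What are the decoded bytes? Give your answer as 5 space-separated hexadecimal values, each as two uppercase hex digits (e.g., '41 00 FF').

After char 0 ('Q'=16): chars_in_quartet=1 acc=0x10 bytes_emitted=0
After char 1 ('1'=53): chars_in_quartet=2 acc=0x435 bytes_emitted=0
After char 2 ('7'=59): chars_in_quartet=3 acc=0x10D7B bytes_emitted=0
After char 3 ('r'=43): chars_in_quartet=4 acc=0x435EEB -> emit 43 5E EB, reset; bytes_emitted=3
After char 4 ('d'=29): chars_in_quartet=1 acc=0x1D bytes_emitted=3
After char 5 ('n'=39): chars_in_quartet=2 acc=0x767 bytes_emitted=3
After char 6 ('A'=0): chars_in_quartet=3 acc=0x1D9C0 bytes_emitted=3
Padding '=': partial quartet acc=0x1D9C0 -> emit 76 70; bytes_emitted=5

Answer: 43 5E EB 76 70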